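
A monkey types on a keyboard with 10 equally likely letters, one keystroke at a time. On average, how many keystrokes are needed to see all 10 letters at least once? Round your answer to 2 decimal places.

29.29

The wait to go from k to k+1 distinct letters is geometric with mean 10/(10-k).
E[T] = 10/10 + 10/9 + 10/8 + ... + 10/2 + 10/1 = 10·H_{10}.
H_{10} = 2.929, so E[T] = 29.290.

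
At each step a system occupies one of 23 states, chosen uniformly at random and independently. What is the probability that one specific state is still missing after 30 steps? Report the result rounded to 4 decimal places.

Each step misses the fixed state with probability (23-1)/23 = 22/23, independently.
P(still missing after 30) = (22/23)^30 = 0.26354.

0.2635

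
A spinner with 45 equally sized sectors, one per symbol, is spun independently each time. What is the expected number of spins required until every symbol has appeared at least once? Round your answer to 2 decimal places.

The wait to go from k to k+1 distinct symbols is geometric with mean 45/(45-k).
E[T] = 45/45 + 45/44 + 45/43 + ... + 45/2 + 45/1 = 45·H_{45}.
H_{45} = 4.395, so E[T] = 197.773.

197.77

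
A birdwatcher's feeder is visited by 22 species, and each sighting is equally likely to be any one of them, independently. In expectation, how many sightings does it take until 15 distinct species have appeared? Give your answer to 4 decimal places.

24.1550

Going from k to k+1 distinct takes a geometric number of sightings with mean 22/(22-k).
Sum over k = 0,...,14: E = 22/22 + 22/21 + 22/20 + ... + 22/9 + 22/8 = 24.15503.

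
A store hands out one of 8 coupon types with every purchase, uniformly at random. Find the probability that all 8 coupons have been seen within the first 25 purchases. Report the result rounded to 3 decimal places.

0.737

Let A_i be the event that coupon i is missing after 25 purchases. By inclusion–exclusion on the A_i,
P(all seen) = Σ_{j=0}^{8} (-1)^j C(8,j)((8-j)/8)^25
= 1.0000 - 0.2840 + 0.0211 - 0.0004 + 0.0000 - 0.0000 + 0.0000 - 0.0000 + 0.0000
= 0.7366.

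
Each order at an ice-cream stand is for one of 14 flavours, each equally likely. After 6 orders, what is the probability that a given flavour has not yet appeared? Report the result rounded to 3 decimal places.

On each order the fixed flavour fails to appear with probability 13/14.
P(still missing after 6) = (13/14)^6 = 0.6410.

0.641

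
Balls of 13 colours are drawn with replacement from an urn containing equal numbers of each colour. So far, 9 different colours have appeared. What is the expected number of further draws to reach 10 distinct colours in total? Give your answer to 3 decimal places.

3.250

With k distinct colours already seen, the next new one takes an expected 13/(13-k) draws.
Only the k = 9 term is needed: E = 13/4 = 3.2500.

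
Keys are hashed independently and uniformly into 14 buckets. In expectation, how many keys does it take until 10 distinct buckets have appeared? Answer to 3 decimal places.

16.355

With k distinct buckets already seen, the next new one arrives after an expected 14/(14-k) keys.
Sum over k = 0,...,9: E = 14/14 + 14/13 + 14/12 + ... + 14/6 + 14/5 = 16.3552.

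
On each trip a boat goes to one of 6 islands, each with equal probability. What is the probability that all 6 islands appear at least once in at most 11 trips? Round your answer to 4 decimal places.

0.3562

By inclusion–exclusion over which islands are missing,
P(all seen) = Σ_{j=0}^{6} (-1)^j C(6,j)((6-j)/6)^11
= 1.00000 - 0.80753 + 0.17342 - 0.00977 + 0.00008 - 0.00000 + 0.00000
= 0.35621.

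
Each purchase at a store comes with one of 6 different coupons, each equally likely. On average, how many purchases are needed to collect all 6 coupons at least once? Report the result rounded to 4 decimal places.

14.7000

After k distinct coupons have appeared, the next purchase gives a new one with probability (6-k)/6, so the expected wait for the (k+1)-th is 6/(6-k).
E[T] = 6/6 + 6/5 + 6/4 + 6/3 + 6/2 + 6/1 = 6·H_{6}.
H_{6} = 2.45000, so E[T] = 14.70000.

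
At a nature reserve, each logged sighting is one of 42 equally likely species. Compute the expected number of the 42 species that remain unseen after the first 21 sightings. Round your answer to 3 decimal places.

For each species, P(unseen after 21) = (41/42)^21 = 0.6029.
By linearity of expectation, E[unseen] = 42·(41/42)^21 = 25.3207.

25.321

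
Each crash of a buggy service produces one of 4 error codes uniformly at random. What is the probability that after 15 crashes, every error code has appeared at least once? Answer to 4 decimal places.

0.9467

By inclusion–exclusion over which error codes are missing,
P(all seen) = Σ_{j=0}^{4} (-1)^j C(4,j)((4-j)/4)^15
= 1.00000 - 0.05345 + 0.00018 - 0.00000 + 0.00000
= 0.94673.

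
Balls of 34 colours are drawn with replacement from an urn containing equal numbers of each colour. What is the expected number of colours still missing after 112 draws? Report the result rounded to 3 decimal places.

1.201

For each colour, P(unseen after 112) = (33/34)^112 = 0.0353.
By linearity of expectation, E[unseen] = 34·(33/34)^112 = 1.2006.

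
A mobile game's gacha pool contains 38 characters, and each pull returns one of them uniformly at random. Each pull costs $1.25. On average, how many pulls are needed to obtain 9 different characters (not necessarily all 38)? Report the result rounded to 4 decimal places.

10.1174

Going from k to k+1 distinct takes a geometric number of pulls with mean 38/(38-k).
Sum over k = 0,...,8: E = 38/38 + 38/37 + 38/36 + ... + 38/31 + 38/30 = 10.11743.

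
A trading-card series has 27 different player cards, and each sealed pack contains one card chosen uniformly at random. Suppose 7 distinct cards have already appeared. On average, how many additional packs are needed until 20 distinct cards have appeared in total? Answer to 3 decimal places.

From k distinct to k+1 distinct takes on average 27/(27-k) packs.
Sum over k = 7,...,19: E = 27/20 + 27/19 + 27/18 + ... + 27/9 + 27/8 = 27.1318.

27.132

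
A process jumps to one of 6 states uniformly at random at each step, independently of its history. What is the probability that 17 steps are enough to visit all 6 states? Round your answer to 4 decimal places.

0.7446

Let A_i be the event that state i is missing after 17 steps. By inclusion–exclusion on the A_i,
P(all seen) = Σ_{j=0}^{6} (-1)^j C(6,j)((6-j)/6)^17
= 1.00000 - 0.27044 + 0.01522 - 0.00015 + 0.00000 - 0.00000 + 0.00000
= 0.74463.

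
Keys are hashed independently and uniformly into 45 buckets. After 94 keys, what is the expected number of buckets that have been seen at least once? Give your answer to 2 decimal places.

39.56

For each bucket, P(seen in 94 keys) = 1 - (44/45)^94 = 0.879.
By linearity of expectation, E[distinct seen] = 45·(1 - (44/45)^94) = 39.558.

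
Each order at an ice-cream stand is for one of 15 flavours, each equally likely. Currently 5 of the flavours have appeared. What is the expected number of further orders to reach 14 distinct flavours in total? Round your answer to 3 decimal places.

The wait to go from k to k+1 distinct flavours is geometric with mean 15/(15-k).
Sum over k = 5,...,13: E = 15/10 + 15/9 + 15/8 + ... + 15/3 + 15/2 = 28.9345.

28.935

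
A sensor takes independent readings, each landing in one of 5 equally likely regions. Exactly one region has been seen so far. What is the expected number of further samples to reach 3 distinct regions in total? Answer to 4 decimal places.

2.9167

From k distinct to k+1 distinct takes on average 5/(5-k) samples.
Sum over k = 1,...,2: E = 5/4 + 5/3 = 2.91667.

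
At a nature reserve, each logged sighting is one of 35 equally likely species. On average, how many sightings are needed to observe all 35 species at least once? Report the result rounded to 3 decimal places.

Split into phases: going from k distinct to k+1 distinct takes on average 35/(35-k) sightings.
E[T] = 35/35 + 35/34 + 35/33 + ... + 35/2 + 35/1 = 35·H_{35}.
H_{35} = 4.1468, so E[T] = 145.1373.

145.137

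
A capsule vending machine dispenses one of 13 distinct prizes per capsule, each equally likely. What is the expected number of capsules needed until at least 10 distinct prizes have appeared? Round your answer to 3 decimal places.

With k distinct prizes already seen, the next new one arrives after an expected 13/(13-k) capsules.
Sum over k = 0,...,9: E = 13/13 + 13/12 + 13/11 + ... + 13/5 + 13/4 = 17.5084.

17.508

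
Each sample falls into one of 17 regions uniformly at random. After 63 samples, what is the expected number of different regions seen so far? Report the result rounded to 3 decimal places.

16.627

For each region, P(seen in 63 samples) = 1 - (16/17)^63 = 0.9781.
By linearity of expectation, E[distinct seen] = 17·(1 - (16/17)^63) = 16.6270.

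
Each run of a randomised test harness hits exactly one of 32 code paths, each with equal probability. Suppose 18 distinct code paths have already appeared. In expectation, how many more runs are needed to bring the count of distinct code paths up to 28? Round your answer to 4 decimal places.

37.3833

With k distinct code paths already seen, the next new one takes an expected 32/(32-k) runs.
Sum over k = 18,...,27: E = 32/14 + 32/13 + 32/12 + ... + 32/6 + 32/5 = 37.38333.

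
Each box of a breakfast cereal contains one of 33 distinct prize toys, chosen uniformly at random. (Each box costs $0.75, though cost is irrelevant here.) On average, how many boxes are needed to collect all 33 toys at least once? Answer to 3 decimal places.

134.930

Split into phases: going from k distinct to k+1 distinct takes on average 33/(33-k) boxes.
E[T] = 33/33 + 33/32 + 33/31 + ... + 33/2 + 33/1 = 33·H_{33}.
H_{33} = 4.0888, so E[T] = 134.9303.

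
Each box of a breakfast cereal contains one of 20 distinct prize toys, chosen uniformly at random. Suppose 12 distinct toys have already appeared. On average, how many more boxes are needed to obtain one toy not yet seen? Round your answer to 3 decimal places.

2.500

Each box yields a new toy with probability (20-12)/20 = 8/20, so the wait is geometric with mean 20/8.
E = 20/8 = 2.5000.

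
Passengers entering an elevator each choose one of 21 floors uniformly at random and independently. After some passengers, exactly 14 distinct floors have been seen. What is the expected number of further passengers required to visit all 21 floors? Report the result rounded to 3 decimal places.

With k distinct floors already seen, the next new one takes an expected 21/(21-k) passengers.
Sum over k = 14,...,20: E = 21/7 + 21/6 + 21/5 + ... + 21/2 + 21/1 = 54.4500.

54.450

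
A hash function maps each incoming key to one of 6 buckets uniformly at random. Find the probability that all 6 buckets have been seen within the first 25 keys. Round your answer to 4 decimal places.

By inclusion–exclusion over which buckets are missing,
P(all seen) = Σ_{j=0}^{6} (-1)^j C(6,j)((6-j)/6)^25
= 1.00000 - 0.06290 + 0.00059 - 0.00000 + 0.00000 - 0.00000 + 0.00000
= 0.93770.

0.9377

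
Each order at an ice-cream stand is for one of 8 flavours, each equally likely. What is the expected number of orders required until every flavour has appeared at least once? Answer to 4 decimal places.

21.7429

Split into phases: going from k distinct to k+1 distinct takes on average 8/(8-k) orders.
E[T] = 8/8 + 8/7 + 8/6 + ... + 8/2 + 8/1 = 8·H_{8}.
H_{8} = 2.71786, so E[T] = 21.74286.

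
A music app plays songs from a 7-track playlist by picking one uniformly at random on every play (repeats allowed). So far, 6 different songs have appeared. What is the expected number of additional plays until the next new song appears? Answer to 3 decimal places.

7.000

The number of plays until the next new song is geometric with success probability 1/7, so its mean is 7/1.
E = 7/1 = 7.0000.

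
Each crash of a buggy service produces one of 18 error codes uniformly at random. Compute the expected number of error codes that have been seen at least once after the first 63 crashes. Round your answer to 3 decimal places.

17.509

For each error code, P(seen in 63 crashes) = 1 - (17/18)^63 = 0.9727.
By linearity of expectation, E[distinct seen] = 18·(1 - (17/18)^63) = 17.5087.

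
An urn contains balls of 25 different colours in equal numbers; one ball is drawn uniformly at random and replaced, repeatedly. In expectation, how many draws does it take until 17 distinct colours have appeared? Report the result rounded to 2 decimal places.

With k distinct colours already seen, the next new one arrives after an expected 25/(25-k) draws.
Sum over k = 0,...,16: E = 25/25 + 25/24 + 25/23 + ... + 25/10 + 25/9 = 27.453.

27.45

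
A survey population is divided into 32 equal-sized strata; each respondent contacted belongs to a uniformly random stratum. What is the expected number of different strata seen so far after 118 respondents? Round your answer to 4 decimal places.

For each stratum, P(seen in 118 respondents) = 1 - (31/32)^118 = 0.97640.
By linearity of expectation, E[distinct seen] = 32·(1 - (31/32)^118) = 31.24468.

31.2447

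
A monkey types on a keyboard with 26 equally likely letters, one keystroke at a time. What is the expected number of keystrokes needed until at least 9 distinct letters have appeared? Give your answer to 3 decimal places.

Going from k to k+1 distinct takes a geometric number of keystrokes with mean 26/(26-k).
Sum over k = 0,...,8: E = 26/26 + 26/25 + 26/24 + ... + 26/19 + 26/18 = 10.7865.

10.787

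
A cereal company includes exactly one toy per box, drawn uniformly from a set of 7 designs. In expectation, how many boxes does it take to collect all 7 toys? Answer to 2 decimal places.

The wait to go from k to k+1 distinct toys is geometric with mean 7/(7-k).
E[T] = 7/7 + 7/6 + 7/5 + ... + 7/2 + 7/1 = 7·H_{7}.
H_{7} = 2.593, so E[T] = 18.150.

18.15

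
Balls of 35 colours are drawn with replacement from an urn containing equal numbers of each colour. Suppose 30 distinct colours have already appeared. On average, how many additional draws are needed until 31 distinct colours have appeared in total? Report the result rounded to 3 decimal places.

7.000

With k distinct colours already seen, the next new one takes an expected 35/(35-k) draws.
Only the k = 30 term is needed: E = 35/5 = 7.0000.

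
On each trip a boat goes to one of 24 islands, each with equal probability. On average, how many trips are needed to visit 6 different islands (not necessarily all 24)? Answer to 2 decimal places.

With k distinct islands already seen, the next new one arrives after an expected 24/(24-k) trips.
Sum over k = 0,...,5: E = 24/24 + 24/23 + 24/22 + 24/21 + 24/20 + 24/19 = 6.740.

6.74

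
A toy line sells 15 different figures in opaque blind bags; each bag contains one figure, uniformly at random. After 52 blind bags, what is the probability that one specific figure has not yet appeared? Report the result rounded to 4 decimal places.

Each blind bag misses the fixed figure with probability (15-1)/15 = 14/15, independently.
P(still missing after 52) = (14/15)^52 = 0.02766.

0.0277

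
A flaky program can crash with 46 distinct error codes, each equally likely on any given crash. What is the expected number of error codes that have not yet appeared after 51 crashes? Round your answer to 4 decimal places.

For each error code, P(unseen after 51) = (45/46)^51 = 0.32598.
By linearity of expectation, E[unseen] = 46·(45/46)^51 = 14.99501.

14.9950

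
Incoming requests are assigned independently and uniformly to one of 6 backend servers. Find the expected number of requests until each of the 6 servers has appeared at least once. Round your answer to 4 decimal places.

14.7000

After k distinct servers have appeared, the next request gives a new one with probability (6-k)/6, so the expected wait for the (k+1)-th is 6/(6-k).
E[T] = 6/6 + 6/5 + 6/4 + 6/3 + 6/2 + 6/1 = 6·H_{6}.
H_{6} = 2.45000, so E[T] = 14.70000.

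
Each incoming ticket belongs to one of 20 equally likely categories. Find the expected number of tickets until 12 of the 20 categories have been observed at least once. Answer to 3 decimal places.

With k distinct categories already seen, the next new one arrives after an expected 20/(20-k) tickets.
Sum over k = 0,...,11: E = 20/20 + 20/19 + 20/18 + ... + 20/10 + 20/9 = 17.5977.

17.598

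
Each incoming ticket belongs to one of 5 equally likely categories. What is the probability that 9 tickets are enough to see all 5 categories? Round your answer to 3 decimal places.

Let A_i be the event that category i is missing after 9 tickets. By inclusion–exclusion on the A_i,
P(all seen) = Σ_{j=0}^{5} (-1)^j C(5,j)((5-j)/5)^9
= 1.0000 - 0.6711 + 0.1008 - 0.0026 + 0.0000 - 0.0000
= 0.4271.

0.427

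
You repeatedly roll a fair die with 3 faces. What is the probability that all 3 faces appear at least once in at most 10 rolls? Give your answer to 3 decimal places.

By inclusion–exclusion over which faces are missing,
P(all seen) = Σ_{j=0}^{3} (-1)^j C(3,j)((3-j)/3)^10
= 1.0000 - 0.0520 + 0.0001 - 0.0000
= 0.9480.

0.948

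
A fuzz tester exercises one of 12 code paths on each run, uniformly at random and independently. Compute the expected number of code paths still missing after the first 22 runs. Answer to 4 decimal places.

For each code path, P(unseen after 22) = (11/12)^22 = 0.14745.
By linearity of expectation, E[unseen] = 12·(11/12)^22 = 1.76943.

1.7694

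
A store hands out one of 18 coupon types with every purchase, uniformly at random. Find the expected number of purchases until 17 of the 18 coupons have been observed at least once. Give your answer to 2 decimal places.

Going from k to k+1 distinct takes a geometric number of purchases with mean 18/(18-k).
Sum over k = 0,...,16: E = 18/18 + 18/17 + 18/16 + ... + 18/3 + 18/2 = 44.912.

44.91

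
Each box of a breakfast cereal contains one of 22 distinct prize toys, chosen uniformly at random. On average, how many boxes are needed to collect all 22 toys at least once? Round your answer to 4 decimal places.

81.1979

Split into phases: going from k distinct to k+1 distinct takes on average 22/(22-k) boxes.
E[T] = 22/22 + 22/21 + 22/20 + ... + 22/2 + 22/1 = 22·H_{22}.
H_{22} = 3.69081, so E[T] = 81.19789.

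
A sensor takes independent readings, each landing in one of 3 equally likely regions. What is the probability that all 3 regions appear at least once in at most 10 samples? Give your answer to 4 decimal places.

Let A_i be the event that region i is missing after 10 samples. By inclusion–exclusion on the A_i,
P(all seen) = Σ_{j=0}^{3} (-1)^j C(3,j)((3-j)/3)^10
= 1.00000 - 0.05202 + 0.00005 - 0.00000
= 0.94803.

0.9480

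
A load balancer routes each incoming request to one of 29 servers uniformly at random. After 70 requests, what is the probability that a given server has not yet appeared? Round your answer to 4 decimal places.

0.0857

On each request the fixed server fails to appear with probability 28/29.
P(still missing after 70) = (28/29)^70 = 0.08574.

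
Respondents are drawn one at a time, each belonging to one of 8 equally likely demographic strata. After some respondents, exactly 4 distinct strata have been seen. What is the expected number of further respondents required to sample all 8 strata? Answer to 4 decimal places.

The wait to go from k to k+1 distinct strata is geometric with mean 8/(8-k).
Sum over k = 4,...,7: E = 8/4 + 8/3 + 8/2 + 8/1 = 16.66667.

16.6667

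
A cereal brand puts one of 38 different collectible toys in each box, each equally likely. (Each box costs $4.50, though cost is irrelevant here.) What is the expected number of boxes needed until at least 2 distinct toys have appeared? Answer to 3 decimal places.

Going from k to k+1 distinct takes a geometric number of boxes with mean 38/(38-k).
Sum over k = 0,...,1: E = 38/38 + 38/37 = 2.0270.

2.027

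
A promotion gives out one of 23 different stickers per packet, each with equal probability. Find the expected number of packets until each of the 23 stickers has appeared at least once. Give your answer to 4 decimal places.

85.8887

Split into phases: going from k distinct to k+1 distinct takes on average 23/(23-k) packets.
E[T] = 23/23 + 23/22 + 23/21 + ... + 23/2 + 23/1 = 23·H_{23}.
H_{23} = 3.73429, so E[T] = 85.88870.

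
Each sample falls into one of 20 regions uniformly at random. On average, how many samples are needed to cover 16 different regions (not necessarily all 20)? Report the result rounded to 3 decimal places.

With k distinct regions already seen, the next new one arrives after an expected 20/(20-k) samples.
Sum over k = 0,...,15: E = 20/20 + 20/19 + 20/18 + ... + 20/6 + 20/5 = 30.2881.

30.288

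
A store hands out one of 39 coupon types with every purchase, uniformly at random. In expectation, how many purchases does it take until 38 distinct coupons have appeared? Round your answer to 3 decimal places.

Going from k to k+1 distinct takes a geometric number of purchases with mean 39/(39-k).
Sum over k = 0,...,37: E = 39/39 + 39/38 + 39/37 + ... + 39/3 + 39/2 = 126.8882.

126.888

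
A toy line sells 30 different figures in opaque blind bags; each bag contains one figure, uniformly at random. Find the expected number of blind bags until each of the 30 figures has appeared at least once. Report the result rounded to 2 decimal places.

Split into phases: going from k distinct to k+1 distinct takes on average 30/(30-k) blind bags.
E[T] = 30/30 + 30/29 + 30/28 + ... + 30/2 + 30/1 = 30·H_{30}.
H_{30} = 3.995, so E[T] = 119.850.

119.85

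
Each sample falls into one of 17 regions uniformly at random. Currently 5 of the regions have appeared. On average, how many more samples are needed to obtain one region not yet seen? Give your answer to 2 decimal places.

The number of samples until the next new region is geometric with success probability 12/17, so its mean is 17/12.
E = 17/12 = 1.417.

1.42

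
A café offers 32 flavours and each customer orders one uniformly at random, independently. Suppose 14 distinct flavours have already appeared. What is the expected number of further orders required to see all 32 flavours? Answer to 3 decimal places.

111.843

With k distinct flavours already seen, the next new one takes an expected 32/(32-k) orders.
Sum over k = 14,...,31: E = 32/18 + 32/17 + 32/16 + ... + 32/2 + 32/1 = 111.8435.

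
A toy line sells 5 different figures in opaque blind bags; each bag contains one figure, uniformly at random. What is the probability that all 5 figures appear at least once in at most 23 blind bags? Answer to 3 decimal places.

0.971

By inclusion–exclusion over which figures are missing,
P(all seen) = Σ_{j=0}^{5} (-1)^j C(5,j)((5-j)/5)^23
= 1.0000 - 0.0295 + 0.0001 - 0.0000 + 0.0000 - 0.0000
= 0.9706.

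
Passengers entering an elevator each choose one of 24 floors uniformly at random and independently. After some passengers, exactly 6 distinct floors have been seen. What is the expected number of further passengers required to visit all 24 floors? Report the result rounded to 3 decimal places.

With k distinct floors already seen, the next new one takes an expected 24/(24-k) passengers.
Sum over k = 6,...,23: E = 24/18 + 24/17 + 24/16 + ... + 24/2 + 24/1 = 83.8826.

83.883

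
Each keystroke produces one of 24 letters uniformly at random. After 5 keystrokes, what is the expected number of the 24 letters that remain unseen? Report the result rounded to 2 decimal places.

19.40

For each letter, P(unseen after 5) = (23/24)^5 = 0.808.
By linearity of expectation, E[unseen] = 24·(23/24)^5 = 19.400.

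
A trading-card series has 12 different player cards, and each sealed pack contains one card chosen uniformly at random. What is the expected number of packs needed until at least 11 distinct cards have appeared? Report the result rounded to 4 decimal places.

25.2385

With k distinct cards already seen, the next new one arrives after an expected 12/(12-k) packs.
Sum over k = 0,...,10: E = 12/12 + 12/11 + 12/10 + ... + 12/3 + 12/2 = 25.23853.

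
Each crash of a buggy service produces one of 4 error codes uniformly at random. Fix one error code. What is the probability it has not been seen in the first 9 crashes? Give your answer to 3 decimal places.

Each crash misses the fixed error code with probability (4-1)/4 = 3/4, independently.
P(still missing after 9) = (3/4)^9 = 0.0751.

0.075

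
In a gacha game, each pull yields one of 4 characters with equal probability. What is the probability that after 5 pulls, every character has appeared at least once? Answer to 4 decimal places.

By inclusion–exclusion over which characters are missing,
P(all seen) = Σ_{j=0}^{4} (-1)^j C(4,j)((4-j)/4)^5
= 1.00000 - 0.94922 + 0.18750 - 0.00391 + 0.00000
= 0.23438.

0.2344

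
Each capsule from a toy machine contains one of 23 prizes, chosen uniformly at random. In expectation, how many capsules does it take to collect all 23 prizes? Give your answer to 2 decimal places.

85.89

The wait to go from k to k+1 distinct prizes is geometric with mean 23/(23-k).
E[T] = 23/23 + 23/22 + 23/21 + ... + 23/2 + 23/1 = 23·H_{23}.
H_{23} = 3.734, so E[T] = 85.889.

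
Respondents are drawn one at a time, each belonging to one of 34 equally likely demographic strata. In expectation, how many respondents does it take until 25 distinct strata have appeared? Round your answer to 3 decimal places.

43.834

With k distinct strata already seen, the next new one arrives after an expected 34/(34-k) respondents.
Sum over k = 0,...,24: E = 34/34 + 34/33 + 34/32 + ... + 34/11 + 34/10 = 43.8342.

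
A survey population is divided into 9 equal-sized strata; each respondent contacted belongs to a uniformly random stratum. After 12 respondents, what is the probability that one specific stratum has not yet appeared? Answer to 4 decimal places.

0.2433

On each respondent the fixed stratum fails to appear with probability 8/9.
P(still missing after 12) = (8/9)^12 = 0.24332.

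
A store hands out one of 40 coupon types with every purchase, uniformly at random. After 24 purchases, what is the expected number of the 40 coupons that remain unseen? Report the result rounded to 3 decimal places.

For each coupon, P(unseen after 24) = (39/40)^24 = 0.5446.
By linearity of expectation, E[unseen] = 40·(39/40)^24 = 21.7857.

21.786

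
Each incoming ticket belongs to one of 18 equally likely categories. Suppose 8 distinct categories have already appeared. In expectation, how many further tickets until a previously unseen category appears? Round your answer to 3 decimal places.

1.800

The number of tickets until the next new category is geometric with success probability 10/18, so its mean is 18/10.
E = 18/10 = 1.8000.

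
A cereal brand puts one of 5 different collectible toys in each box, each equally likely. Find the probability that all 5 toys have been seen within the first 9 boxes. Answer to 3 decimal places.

0.427

Let A_i be the event that toy i is missing after 9 boxes. By inclusion–exclusion on the A_i,
P(all seen) = Σ_{j=0}^{5} (-1)^j C(5,j)((5-j)/5)^9
= 1.0000 - 0.6711 + 0.1008 - 0.0026 + 0.0000 - 0.0000
= 0.4271.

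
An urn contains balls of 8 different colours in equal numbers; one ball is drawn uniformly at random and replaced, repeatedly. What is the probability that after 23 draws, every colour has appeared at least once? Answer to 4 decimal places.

By inclusion–exclusion over which colours are missing,
P(all seen) = Σ_{j=0}^{8} (-1)^j C(8,j)((8-j)/8)^23
= 1.00000 - 0.37092 + 0.03746 - 0.00113 + 0.00001 - 0.00000 + 0.00000 - 0.00000 + 0.00000
= 0.66542.

0.6654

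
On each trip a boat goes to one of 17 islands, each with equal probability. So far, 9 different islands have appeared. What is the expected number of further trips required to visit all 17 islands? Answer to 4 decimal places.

46.2036

With k distinct islands already seen, the next new one takes an expected 17/(17-k) trips.
Sum over k = 9,...,16: E = 17/8 + 17/7 + 17/6 + ... + 17/2 + 17/1 = 46.20357.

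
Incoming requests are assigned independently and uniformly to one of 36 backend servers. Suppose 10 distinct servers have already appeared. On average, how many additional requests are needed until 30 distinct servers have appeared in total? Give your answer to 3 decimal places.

50.559

The wait to go from k to k+1 distinct servers is geometric with mean 36/(36-k).
Sum over k = 10,...,29: E = 36/26 + 36/25 + 36/24 + ... + 36/8 + 36/7 = 50.5591.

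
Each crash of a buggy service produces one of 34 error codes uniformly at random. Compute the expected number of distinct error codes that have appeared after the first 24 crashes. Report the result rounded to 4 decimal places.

For each error code, P(seen in 24 crashes) = 1 - (33/34)^24 = 0.51153.
By linearity of expectation, E[distinct seen] = 34·(1 - (33/34)^24) = 17.39192.

17.3919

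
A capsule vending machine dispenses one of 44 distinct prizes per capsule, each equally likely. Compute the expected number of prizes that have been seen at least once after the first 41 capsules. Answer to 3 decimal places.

For each prize, P(seen in 41 capsules) = 1 - (43/44)^41 = 0.6104.
By linearity of expectation, E[distinct seen] = 44·(1 - (43/44)^41) = 26.8565.

26.856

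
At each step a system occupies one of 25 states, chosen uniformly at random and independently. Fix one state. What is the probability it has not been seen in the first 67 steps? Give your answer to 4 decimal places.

On each step the fixed state fails to appear with probability 24/25.
P(still missing after 67) = (24/25)^67 = 0.06489.

0.0649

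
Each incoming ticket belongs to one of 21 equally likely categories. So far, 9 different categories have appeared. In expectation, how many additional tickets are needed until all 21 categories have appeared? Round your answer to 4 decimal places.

From k distinct to k+1 distinct takes on average 21/(21-k) tickets.
Sum over k = 9,...,20: E = 21/12 + 21/11 + 21/10 + ... + 21/2 + 21/1 = 65.16742.

65.1674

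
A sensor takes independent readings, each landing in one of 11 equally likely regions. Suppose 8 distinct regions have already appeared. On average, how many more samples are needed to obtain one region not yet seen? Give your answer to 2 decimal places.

3.67

The number of samples until the next new region is geometric with success probability 3/11, so its mean is 11/3.
E = 11/3 = 3.667.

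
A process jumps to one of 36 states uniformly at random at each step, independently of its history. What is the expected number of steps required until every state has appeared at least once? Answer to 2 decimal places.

The wait to go from k to k+1 distinct states is geometric with mean 36/(36-k).
E[T] = 36/36 + 36/35 + 36/34 + ... + 36/2 + 36/1 = 36·H_{36}.
H_{36} = 4.175, so E[T] = 150.284.

150.28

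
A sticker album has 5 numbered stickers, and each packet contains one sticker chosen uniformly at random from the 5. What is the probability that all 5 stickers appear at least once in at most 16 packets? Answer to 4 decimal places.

0.8621

By inclusion–exclusion over which stickers are missing,
P(all seen) = Σ_{j=0}^{5} (-1)^j C(5,j)((5-j)/5)^16
= 1.00000 - 0.14074 + 0.00282 - 0.00000 + 0.00000 - 0.00000
= 0.86208.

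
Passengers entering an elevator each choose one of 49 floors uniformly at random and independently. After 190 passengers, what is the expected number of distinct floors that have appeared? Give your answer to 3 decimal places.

For each floor, P(seen in 190 passengers) = 1 - (48/49)^190 = 0.9801.
By linearity of expectation, E[distinct seen] = 49·(1 - (48/49)^190) = 48.0255.

48.026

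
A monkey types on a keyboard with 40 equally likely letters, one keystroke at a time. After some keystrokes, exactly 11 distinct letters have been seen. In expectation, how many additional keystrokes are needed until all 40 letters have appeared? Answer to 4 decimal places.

158.4662

With k distinct letters already seen, the next new one takes an expected 40/(40-k) keystrokes.
Sum over k = 11,...,39: E = 40/29 + 40/28 + 40/27 + ... + 40/2 + 40/1 = 158.46615.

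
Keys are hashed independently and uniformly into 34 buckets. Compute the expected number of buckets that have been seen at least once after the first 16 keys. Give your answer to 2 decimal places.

For each bucket, P(seen in 16 keys) = 1 - (33/34)^16 = 0.380.
By linearity of expectation, E[distinct seen] = 34·(1 - (33/34)^16) = 12.912.

12.91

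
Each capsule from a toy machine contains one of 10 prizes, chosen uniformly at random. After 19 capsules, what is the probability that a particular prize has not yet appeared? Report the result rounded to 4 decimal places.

0.1351

On each capsule the fixed prize fails to appear with probability 9/10.
P(still missing after 19) = (9/10)^19 = 0.13509.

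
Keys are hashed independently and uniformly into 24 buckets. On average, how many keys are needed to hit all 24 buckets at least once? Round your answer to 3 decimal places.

90.623

The wait to go from k to k+1 distinct buckets is geometric with mean 24/(24-k).
E[T] = 24/24 + 24/23 + 24/22 + ... + 24/2 + 24/1 = 24·H_{24}.
H_{24} = 3.7760, so E[T] = 90.6230.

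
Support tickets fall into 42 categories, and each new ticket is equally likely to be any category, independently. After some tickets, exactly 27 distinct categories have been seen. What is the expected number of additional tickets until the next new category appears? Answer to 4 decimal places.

Each ticket yields a new category with probability (42-27)/42 = 15/42, so the wait is geometric with mean 42/15.
E = 42/15 = 2.80000.

2.8000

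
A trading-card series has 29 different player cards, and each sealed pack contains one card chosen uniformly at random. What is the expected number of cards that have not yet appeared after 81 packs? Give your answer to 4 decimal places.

1.6903

For each card, P(unseen after 81) = (28/29)^81 = 0.05829.
By linearity of expectation, E[unseen] = 29·(28/29)^81 = 1.69029.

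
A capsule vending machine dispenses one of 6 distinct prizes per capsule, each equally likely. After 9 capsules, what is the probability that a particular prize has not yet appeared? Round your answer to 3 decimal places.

On each capsule the fixed prize fails to appear with probability 5/6.
P(still missing after 9) = (5/6)^9 = 0.1938.

0.194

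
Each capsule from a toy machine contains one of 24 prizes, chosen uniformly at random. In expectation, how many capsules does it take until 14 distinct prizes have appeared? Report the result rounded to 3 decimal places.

With k distinct prizes already seen, the next new one arrives after an expected 24/(24-k) capsules.
Sum over k = 0,...,13: E = 24/24 + 24/23 + 24/22 + ... + 24/12 + 24/11 = 20.3278.

20.328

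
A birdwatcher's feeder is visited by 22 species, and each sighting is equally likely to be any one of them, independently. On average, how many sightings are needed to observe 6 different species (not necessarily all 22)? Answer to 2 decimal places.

Going from k to k+1 distinct takes a geometric number of sightings with mean 22/(22-k).
Sum over k = 0,...,5: E = 22/22 + 22/21 + 22/20 + 22/19 + 22/18 + 22/17 = 6.822.

6.82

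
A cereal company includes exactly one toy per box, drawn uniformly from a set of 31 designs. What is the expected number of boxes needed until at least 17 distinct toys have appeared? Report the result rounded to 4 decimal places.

24.0462

Going from k to k+1 distinct takes a geometric number of boxes with mean 31/(31-k).
Sum over k = 0,...,16: E = 31/31 + 31/30 + 31/29 + ... + 31/16 + 31/15 = 24.04617.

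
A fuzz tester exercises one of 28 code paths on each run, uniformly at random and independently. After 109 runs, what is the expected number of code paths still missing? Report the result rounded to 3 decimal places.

For each code path, P(unseen after 109) = (27/28)^109 = 0.0190.
By linearity of expectation, E[unseen] = 28·(27/28)^109 = 0.5316.

0.532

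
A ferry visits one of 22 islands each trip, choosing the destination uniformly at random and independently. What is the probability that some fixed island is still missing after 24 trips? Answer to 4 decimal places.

0.3274

On each trip the fixed island fails to appear with probability 21/22.
P(still missing after 24) = (21/22)^24 = 0.32743.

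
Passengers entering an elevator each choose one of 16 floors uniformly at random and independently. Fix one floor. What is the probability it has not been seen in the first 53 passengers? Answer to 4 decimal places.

On each passenger the fixed floor fails to appear with probability 15/16.
P(still missing after 53) = (15/16)^53 = 0.03269.

0.0327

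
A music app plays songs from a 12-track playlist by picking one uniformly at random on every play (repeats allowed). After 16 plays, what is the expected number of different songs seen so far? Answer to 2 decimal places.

For each song, P(seen in 16 plays) = 1 - (11/12)^16 = 0.751.
By linearity of expectation, E[distinct seen] = 12·(1 - (11/12)^16) = 9.018.

9.02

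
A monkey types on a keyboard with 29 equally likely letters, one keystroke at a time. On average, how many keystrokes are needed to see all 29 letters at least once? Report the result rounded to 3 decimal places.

114.888

Split into phases: going from k distinct to k+1 distinct takes on average 29/(29-k) keystrokes.
E[T] = 29/29 + 29/28 + 29/27 + ... + 29/2 + 29/1 = 29·H_{29}.
H_{29} = 3.9617, so E[T] = 114.8880.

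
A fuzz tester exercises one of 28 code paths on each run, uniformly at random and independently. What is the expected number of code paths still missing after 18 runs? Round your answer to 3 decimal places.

For each code path, P(unseen after 18) = (27/28)^18 = 0.5196.
By linearity of expectation, E[unseen] = 28·(27/28)^18 = 14.5499.

14.550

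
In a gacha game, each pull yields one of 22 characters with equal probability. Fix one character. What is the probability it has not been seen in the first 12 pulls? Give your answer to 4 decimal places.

On each pull the fixed character fails to appear with probability 21/22.
P(still missing after 12) = (21/22)^12 = 0.57222.

0.5722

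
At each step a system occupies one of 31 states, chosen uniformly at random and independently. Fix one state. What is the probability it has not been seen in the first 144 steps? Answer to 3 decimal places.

Each step misses the fixed state with probability (31-1)/31 = 30/31, independently.
P(still missing after 144) = (30/31)^144 = 0.0089.

0.009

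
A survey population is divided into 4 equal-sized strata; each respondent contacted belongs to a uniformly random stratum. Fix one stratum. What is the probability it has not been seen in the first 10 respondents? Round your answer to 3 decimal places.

0.056

On each respondent the fixed stratum fails to appear with probability 3/4.
P(still missing after 10) = (3/4)^10 = 0.0563.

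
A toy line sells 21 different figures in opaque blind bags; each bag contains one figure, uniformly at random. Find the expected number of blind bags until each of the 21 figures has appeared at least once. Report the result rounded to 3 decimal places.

76.553

Split into phases: going from k distinct to k+1 distinct takes on average 21/(21-k) blind bags.
E[T] = 21/21 + 21/20 + 21/19 + ... + 21/2 + 21/1 = 21·H_{21}.
H_{21} = 3.6454, so E[T] = 76.5525.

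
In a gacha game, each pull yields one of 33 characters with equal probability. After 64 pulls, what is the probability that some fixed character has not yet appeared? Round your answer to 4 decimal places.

0.1395

On each pull the fixed character fails to appear with probability 32/33.
P(still missing after 64) = (32/33)^64 = 0.13954.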